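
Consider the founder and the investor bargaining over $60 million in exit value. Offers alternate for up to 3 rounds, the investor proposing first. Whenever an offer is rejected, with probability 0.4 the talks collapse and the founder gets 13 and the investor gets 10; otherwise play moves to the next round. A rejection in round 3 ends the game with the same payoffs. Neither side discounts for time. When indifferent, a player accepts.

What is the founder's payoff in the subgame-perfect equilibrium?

21.88

By backward induction:
Round 3 (the investor proposes): the founder gets 13 if talks fail, so the investor offers 13 and keeps 47.
Round 2 (the founder proposes): rejecting gives the investor an expected 0.6 × 47 + 0.4 × 10 = 32.2. The founder offers 32.2 and keeps 60 − 32.2 = 27.8.
Round 1 (the investor proposes): rejecting gives the founder an expected 0.6 × 27.8 + 0.4 × 13 = 21.88, so the investor offers 21.88, keeping 38.12.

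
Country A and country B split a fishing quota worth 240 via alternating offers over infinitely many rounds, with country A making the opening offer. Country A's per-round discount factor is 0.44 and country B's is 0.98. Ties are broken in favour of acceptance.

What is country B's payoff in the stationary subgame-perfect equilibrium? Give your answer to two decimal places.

Let x be country A's share when country A proposes and y be country B's share when country B proposes.
Country B accepts iff offered ≥ 0.98·y, so x = 240 − 0.98y. Symmetrically y = 240 − 0.44x.
Substituting: x = 240 − 0.98(240 − 0.44x), giving x(1 − 0.44·0.98) = 240(1 − 0.98).
So x = 240 × 0.02 / 0.5688 ≈ 8.4388, and country B receives 240 − x ≈ 231.5612.

231.56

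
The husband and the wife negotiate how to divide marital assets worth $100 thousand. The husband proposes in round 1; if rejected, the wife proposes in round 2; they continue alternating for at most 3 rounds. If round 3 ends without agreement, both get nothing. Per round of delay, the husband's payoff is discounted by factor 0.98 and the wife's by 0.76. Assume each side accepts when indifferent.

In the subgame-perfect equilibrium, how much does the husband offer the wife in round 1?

Round 3 (the husband proposes): rejection yields 0 for the wife; the husband offers 0 and keeps 100.
Round 2 (the wife proposes): the husband can get 100 next round, worth 0.98 × 100 = 98 now, so the wife offers 98, keeping 2.
Round 1 (the husband proposes): the wife can get 2 next round, worth 0.76 × 2 = 1.52 now, so the husband offers 1.52, keeping 98.48.

1.52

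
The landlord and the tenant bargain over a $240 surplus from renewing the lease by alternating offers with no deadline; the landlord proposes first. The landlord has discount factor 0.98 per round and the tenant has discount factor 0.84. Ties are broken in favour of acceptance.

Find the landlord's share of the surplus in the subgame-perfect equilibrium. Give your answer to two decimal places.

When the landlord proposes, the tenant accepts any offer worth at least 0.84 times what the tenant would get by proposing next round; and vice versa.
This gives x = 240 − 0.84y and y = 240 − 0.98x, where x and y are each side's share when it proposes.
Hence (1 − 0.84·0.98)x = 240(1 − 0.84), i.e. 0.1768·x = 38.4.
x ≈ 217.1946; the tenant's share is 240 − x ≈ 22.8054.

217.19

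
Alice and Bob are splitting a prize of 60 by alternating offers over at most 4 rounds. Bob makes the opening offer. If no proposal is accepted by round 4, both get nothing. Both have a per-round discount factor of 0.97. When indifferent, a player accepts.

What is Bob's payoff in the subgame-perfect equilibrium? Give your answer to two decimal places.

Round 4 (Alice proposes): rejection yields 0 for Bob; Alice offers 0 and keeps 60.
Round 3 (Bob proposes): Alice can get 60 next round, worth 0.97 × 60 = 58.2 now; Bob offers that and keeps 1.8.
Round 2 (Alice proposes): Bob can get 1.8 next round, worth 0.97 × 1.8 = 1.746 now, so Alice offers 1.746, keeping 58.254.
Round 1 (Bob proposes): Alice can get 58.254 next round, worth 0.97 × 58.254 = 56.50638 now, so Bob offers 56.50638, keeping 3.49362.

3.49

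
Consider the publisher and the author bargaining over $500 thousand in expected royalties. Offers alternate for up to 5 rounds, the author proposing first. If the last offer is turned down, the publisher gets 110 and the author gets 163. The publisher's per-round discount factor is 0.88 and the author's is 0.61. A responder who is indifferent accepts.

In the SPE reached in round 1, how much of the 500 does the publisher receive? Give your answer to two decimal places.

295.41

Round 5 (the author proposes): the publisher gets 110 if talks fail, so the author offers 110 and keeps 390.
Round 4 (the publisher proposes): the author can get 390 next round, worth 0.61 × 390 = 237.9 now; the publisher offers that and keeps 262.1.
Round 3 (the author proposes): the publisher can get 262.1 next round, worth 0.88 × 262.1 = 230.648 now. The author offers 230.648 and keeps 500 − 230.648 = 269.352.
Round 2 (the publisher proposes): the author can get 269.352 next round, worth 0.61 × 269.352 = 164.30472 now; the publisher offers that and keeps 335.69528.
Round 1 (the author proposes): the publisher can get 335.69528 next round, worth 0.88 × 335.69528 = 295.4118464 now. The author offers 295.4118464 and keeps 500 − 295.4118464 = 204.5881536.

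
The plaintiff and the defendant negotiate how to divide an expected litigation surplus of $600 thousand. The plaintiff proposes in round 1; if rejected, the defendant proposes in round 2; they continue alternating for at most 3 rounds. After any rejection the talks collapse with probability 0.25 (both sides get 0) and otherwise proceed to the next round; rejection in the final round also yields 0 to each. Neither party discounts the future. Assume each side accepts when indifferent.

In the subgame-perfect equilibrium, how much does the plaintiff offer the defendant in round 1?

112.5

By backward induction:
Round 3 (the plaintiff proposes): rejection yields 0 for the defendant; the plaintiff offers 0 and keeps 600.
Round 2 (the defendant proposes): rejecting gives the plaintiff an expected 0.75 × 600 = 450; the defendant offers that and keeps 150.
Round 1 (the plaintiff proposes): rejecting gives the defendant an expected 0.75 × 150 = 112.5; the plaintiff offers that and keeps 487.5.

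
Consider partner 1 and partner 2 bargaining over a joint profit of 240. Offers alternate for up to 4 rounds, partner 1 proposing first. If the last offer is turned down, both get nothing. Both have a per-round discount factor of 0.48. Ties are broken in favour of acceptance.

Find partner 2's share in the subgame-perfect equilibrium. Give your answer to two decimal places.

86.45

Round 4 (partner 2 proposes): partner 1 will accept anything ≥ 0, so partner 2 offers 0 and keeps 240.
Round 3 (partner 1 proposes): partner 2 can get 240 next round, worth 0.48 × 240 = 115.2 now; partner 1 offers that and keeps 124.8.
Round 2 (partner 2 proposes): partner 1 can get 124.8 next round, worth 0.48 × 124.8 = 59.904 now. Partner 2 offers 59.904 and keeps 240 − 59.904 = 180.096.
Round 1 (partner 1 proposes): partner 2 can get 180.096 next round, worth 0.48 × 180.096 = 86.44608 now, so partner 1 offers 86.44608, keeping 153.55392.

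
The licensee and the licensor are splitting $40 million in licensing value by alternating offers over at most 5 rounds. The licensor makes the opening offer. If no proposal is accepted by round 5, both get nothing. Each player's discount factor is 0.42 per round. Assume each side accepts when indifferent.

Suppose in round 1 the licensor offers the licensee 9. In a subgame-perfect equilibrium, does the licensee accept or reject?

Round 5 (the licensor proposes): rejection yields 0 for the licensee; the licensor offers 0 and keeps 40.
Round 4 (the licensee proposes): the licensor can get 40 next round, worth 0.42 × 40 = 16.8 now; the licensee offers that and keeps 23.2.
Round 3 (the licensor proposes): the licensee can get 23.2 next round, worth 0.42 × 23.2 = 9.744 now. The licensor offers 9.744 and keeps 40 − 9.744 = 30.256.
Round 2 (the licensee proposes): the licensor can get 30.256 next round, worth 0.42 × 30.256 = 12.70752 now. The licensee offers 12.70752 and keeps 40 − 12.70752 = 27.29248.
So by rejecting in round 1, the licensee gets 27.29248 next round, worth 0.42 × 27.29248 = 11.4628416 now.
Offer 9 < 11.4628416, so the licensee rejects.

Reject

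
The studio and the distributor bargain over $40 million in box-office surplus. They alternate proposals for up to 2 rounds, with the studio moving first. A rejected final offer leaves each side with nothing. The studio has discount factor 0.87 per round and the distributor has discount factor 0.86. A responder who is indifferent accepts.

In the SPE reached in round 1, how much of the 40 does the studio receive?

Solve by backward induction from round 2.
Round 2 (the distributor proposes): the studio will accept anything ≥ 0, so the distributor offers 0 and keeps 40.
Round 1 (the studio proposes): the distributor can get 40 next round, worth 0.86 × 40 = 34.4 now. The studio offers 34.4 and keeps 40 − 34.4 = 5.6.

5.6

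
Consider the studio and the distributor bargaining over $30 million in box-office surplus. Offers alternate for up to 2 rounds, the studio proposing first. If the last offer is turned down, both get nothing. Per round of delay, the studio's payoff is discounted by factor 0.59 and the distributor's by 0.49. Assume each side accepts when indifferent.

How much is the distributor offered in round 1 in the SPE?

Round 2 (the distributor proposes): the studio will accept anything ≥ 0, so the distributor offers 0 and keeps 30.
Round 1 (the studio proposes): the distributor can get 30 next round, worth 0.49 × 30 = 14.7 now, so the studio offers 14.7, keeping 15.3.

14.7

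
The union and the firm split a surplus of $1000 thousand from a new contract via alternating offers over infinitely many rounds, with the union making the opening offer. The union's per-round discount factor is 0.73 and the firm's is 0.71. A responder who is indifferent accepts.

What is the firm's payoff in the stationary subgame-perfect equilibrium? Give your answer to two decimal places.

In a stationary SPE each proposer offers the other exactly their discounted continuation value.
If the union keeps x when proposing and the firm keeps y when proposing, then x = 1000 − 0.71y and y = 1000 − 0.73x.
Solving: x = 1000(1 − 0.71) / (1 − 0.73·0.71) = 290 / 0.4817 ≈ 602.0345.
The firm gets 1000 − 602.0345 ≈ 397.9655.

397.97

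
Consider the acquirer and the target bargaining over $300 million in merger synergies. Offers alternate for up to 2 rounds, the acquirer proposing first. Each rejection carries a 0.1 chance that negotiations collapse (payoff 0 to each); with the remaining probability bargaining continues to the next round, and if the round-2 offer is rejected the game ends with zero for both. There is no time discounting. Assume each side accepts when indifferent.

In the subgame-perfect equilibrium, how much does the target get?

By backward induction:
Round 2 (the target proposes): the acquirer will accept anything ≥ 0, so the target offers 0 and keeps 300.
Round 1 (the acquirer proposes): rejecting gives the target an expected 0.9 × 300 = 270, so the acquirer offers 270, keeping 30.

270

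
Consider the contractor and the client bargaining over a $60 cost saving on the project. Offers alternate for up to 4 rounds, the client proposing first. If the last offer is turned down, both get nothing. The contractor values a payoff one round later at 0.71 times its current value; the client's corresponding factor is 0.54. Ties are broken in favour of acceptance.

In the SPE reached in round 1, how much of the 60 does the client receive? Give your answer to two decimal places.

Round 4 (the contractor proposes): the client will accept anything ≥ 0, so the contractor offers 0 and keeps 60.
Round 3 (the client proposes): the contractor can get 60 next round, worth 0.71 × 60 = 42.6 now; the client offers that and keeps 17.4.
Round 2 (the contractor proposes): the client can get 17.4 next round, worth 0.54 × 17.4 = 9.396 now, so the contractor offers 9.396, keeping 50.604.
Round 1 (the client proposes): the contractor can get 50.604 next round, worth 0.71 × 50.604 = 35.92884 now, so the client offers 35.92884, keeping 24.07116.

24.07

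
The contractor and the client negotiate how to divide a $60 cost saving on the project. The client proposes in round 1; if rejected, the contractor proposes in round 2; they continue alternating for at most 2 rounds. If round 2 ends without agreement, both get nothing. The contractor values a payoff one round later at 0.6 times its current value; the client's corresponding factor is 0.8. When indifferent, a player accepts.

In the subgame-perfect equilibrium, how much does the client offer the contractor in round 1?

Round 2 (the contractor proposes): rejection yields 0 for the client; the contractor offers 0 and keeps 60.
Round 1 (the client proposes): the contractor can get 60 next round, worth 0.6 × 60 = 36 now. The client offers 36 and keeps 60 − 36 = 24.

36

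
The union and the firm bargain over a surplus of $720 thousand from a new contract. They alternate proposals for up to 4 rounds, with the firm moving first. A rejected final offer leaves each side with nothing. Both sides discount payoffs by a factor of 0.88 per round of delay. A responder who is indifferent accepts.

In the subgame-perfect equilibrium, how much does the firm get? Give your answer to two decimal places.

Round 4 (the union proposes): rejection yields 0 for the firm; the union offers 0 and keeps 720.
Round 3 (the firm proposes): the union can get 720 next round, worth 0.88 × 720 = 633.6 now, so the firm offers 633.6, keeping 86.4.
Round 2 (the union proposes): the firm can get 86.4 next round, worth 0.88 × 86.4 = 76.032 now, so the union offers 76.032, keeping 643.968.
Round 1 (the firm proposes): the union can get 643.968 next round, worth 0.88 × 643.968 = 566.69184 now. The firm offers 566.69184 and keeps 720 − 566.69184 = 153.30816.

153.31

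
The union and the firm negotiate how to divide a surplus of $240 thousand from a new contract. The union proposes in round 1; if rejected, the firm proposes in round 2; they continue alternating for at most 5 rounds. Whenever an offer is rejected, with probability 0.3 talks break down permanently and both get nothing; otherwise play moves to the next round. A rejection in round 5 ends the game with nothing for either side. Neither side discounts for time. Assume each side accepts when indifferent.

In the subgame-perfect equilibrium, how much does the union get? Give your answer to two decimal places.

164.90

Round 5 (the union proposes): the firm will accept anything ≥ 0, so the union offers 0 and keeps 240.
Round 4 (the firm proposes): rejecting gives the union an expected 0.7 × 240 = 168. The firm offers 168 and keeps 240 − 168 = 72.
Round 3 (the union proposes): rejecting gives the firm an expected 0.7 × 72 = 50.4, so the union offers 50.4, keeping 189.6.
Round 2 (the firm proposes): rejecting gives the union an expected 0.7 × 189.6 = 132.72; the firm offers that and keeps 107.28.
Round 1 (the union proposes): rejecting gives the firm an expected 0.7 × 107.28 = 75.096, so the union offers 75.096, keeping 164.904.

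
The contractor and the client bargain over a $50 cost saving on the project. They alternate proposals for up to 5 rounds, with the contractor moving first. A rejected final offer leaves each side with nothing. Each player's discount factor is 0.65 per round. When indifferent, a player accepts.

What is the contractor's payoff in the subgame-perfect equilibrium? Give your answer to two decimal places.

33.82

Round 5 (the contractor proposes): the client will accept anything ≥ 0, so the contractor offers 0 and keeps 50.
Round 4 (the client proposes): the contractor can get 50 next round, worth 0.65 × 50 = 32.5 now, so the client offers 32.5, keeping 17.5.
Round 3 (the contractor proposes): the client can get 17.5 next round, worth 0.65 × 17.5 = 11.375 now. The contractor offers 11.375 and keeps 50 − 11.375 = 38.625.
Round 2 (the client proposes): the contractor can get 38.625 next round, worth 0.65 × 38.625 = 25.10625 now. The client offers 25.10625 and keeps 50 − 25.10625 = 24.89375.
Round 1 (the contractor proposes): the client can get 24.89375 next round, worth 0.65 × 24.89375 = 16.1809375 now; the contractor offers that and keeps 33.8190625.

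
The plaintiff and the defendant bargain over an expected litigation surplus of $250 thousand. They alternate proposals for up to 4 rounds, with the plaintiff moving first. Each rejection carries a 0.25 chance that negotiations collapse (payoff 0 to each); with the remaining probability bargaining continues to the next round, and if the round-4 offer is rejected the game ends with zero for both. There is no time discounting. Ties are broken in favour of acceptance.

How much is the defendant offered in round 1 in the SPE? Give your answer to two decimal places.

152.34

Round 4 (the defendant proposes): the plaintiff will accept anything ≥ 0, so the defendant offers 0 and keeps 250.
Round 3 (the plaintiff proposes): rejecting gives the defendant an expected 0.75 × 250 = 187.5; the plaintiff offers that and keeps 62.5.
Round 2 (the defendant proposes): rejecting gives the plaintiff an expected 0.75 × 62.5 = 46.875; the defendant offers that and keeps 203.125.
Round 1 (the plaintiff proposes): rejecting gives the defendant an expected 0.75 × 203.125 = 152.34375, so the plaintiff offers 152.34375, keeping 97.65625.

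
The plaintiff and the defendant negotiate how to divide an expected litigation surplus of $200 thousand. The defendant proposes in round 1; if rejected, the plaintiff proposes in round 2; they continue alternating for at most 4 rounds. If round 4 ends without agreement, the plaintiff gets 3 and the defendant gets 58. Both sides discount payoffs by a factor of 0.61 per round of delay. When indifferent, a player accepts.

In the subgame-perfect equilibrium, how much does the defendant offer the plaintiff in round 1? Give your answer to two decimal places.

Round 4 (the plaintiff proposes): the defendant gets 58 if talks fail, so the plaintiff offers 58 and keeps 142.
Round 3 (the defendant proposes): the plaintiff can get 142 next round, worth 0.61 × 142 = 86.62 now; the defendant offers that and keeps 113.38.
Round 2 (the plaintiff proposes): the defendant can get 113.38 next round, worth 0.61 × 113.38 = 69.1618 now, so the plaintiff offers 69.1618, keeping 130.8382.
Round 1 (the defendant proposes): the plaintiff can get 130.8382 next round, worth 0.61 × 130.8382 = 79.811302 now, so the defendant offers 79.811302, keeping 120.188698.

79.81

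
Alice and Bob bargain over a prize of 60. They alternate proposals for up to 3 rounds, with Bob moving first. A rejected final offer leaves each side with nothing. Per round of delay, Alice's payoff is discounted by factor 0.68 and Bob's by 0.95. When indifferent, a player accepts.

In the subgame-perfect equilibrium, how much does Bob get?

57.96

Round 3 (Bob proposes): rejection yields 0 for Alice; Bob offers 0 and keeps 60.
Round 2 (Alice proposes): Bob can get 60 next round, worth 0.95 × 60 = 57 now, so Alice offers 57, keeping 3.
Round 1 (Bob proposes): Alice can get 3 next round, worth 0.68 × 3 = 2.04 now; Bob offers that and keeps 57.96.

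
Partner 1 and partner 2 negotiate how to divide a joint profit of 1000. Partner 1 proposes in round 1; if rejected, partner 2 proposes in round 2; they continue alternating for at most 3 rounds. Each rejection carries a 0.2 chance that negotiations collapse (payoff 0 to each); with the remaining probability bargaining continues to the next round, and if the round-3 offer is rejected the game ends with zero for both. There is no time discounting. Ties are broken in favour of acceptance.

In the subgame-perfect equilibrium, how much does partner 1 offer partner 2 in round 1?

160

Round 3 (partner 1 proposes): partner 2 will accept anything ≥ 0, so partner 1 offers 0 and keeps 1000.
Round 2 (partner 2 proposes): rejecting gives partner 1 an expected 0.8 × 1000 = 800; partner 2 offers that and keeps 200.
Round 1 (partner 1 proposes): rejecting gives partner 2 an expected 0.8 × 200 = 160, so partner 1 offers 160, keeping 840.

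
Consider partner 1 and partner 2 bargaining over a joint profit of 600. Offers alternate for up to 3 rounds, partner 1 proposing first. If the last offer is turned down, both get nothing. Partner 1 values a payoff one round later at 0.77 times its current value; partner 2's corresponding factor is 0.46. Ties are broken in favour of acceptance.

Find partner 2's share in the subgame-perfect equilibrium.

63.48

By backward induction:
Round 3 (partner 1 proposes): partner 2 will accept anything ≥ 0, so partner 1 offers 0 and keeps 600.
Round 2 (partner 2 proposes): partner 1 can get 600 next round, worth 0.77 × 600 = 462 now; partner 2 offers that and keeps 138.
Round 1 (partner 1 proposes): partner 2 can get 138 next round, worth 0.46 × 138 = 63.48 now; partner 1 offers that and keeps 536.52.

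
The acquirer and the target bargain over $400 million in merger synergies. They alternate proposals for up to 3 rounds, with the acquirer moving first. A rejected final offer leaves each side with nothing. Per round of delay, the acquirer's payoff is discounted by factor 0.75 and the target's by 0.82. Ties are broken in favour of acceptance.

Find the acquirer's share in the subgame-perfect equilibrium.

318

By backward induction:
Round 3 (the acquirer proposes): the target will accept anything ≥ 0, so the acquirer offers 0 and keeps 400.
Round 2 (the target proposes): the acquirer can get 400 next round, worth 0.75 × 400 = 300 now; the target offers that and keeps 100.
Round 1 (the acquirer proposes): the target can get 100 next round, worth 0.82 × 100 = 82 now, so the acquirer offers 82, keeping 318.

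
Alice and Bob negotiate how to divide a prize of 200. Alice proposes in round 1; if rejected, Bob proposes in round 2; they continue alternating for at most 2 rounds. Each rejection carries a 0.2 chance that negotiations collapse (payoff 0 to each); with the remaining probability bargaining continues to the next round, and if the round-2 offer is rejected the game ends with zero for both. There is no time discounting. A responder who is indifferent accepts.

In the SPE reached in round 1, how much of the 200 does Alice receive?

40

By backward induction:
Round 2 (Bob proposes): Alice will accept anything ≥ 0, so Bob offers 0 and keeps 200.
Round 1 (Alice proposes): rejecting gives Bob an expected 0.8 × 200 = 160. Alice offers 160 and keeps 200 − 160 = 40.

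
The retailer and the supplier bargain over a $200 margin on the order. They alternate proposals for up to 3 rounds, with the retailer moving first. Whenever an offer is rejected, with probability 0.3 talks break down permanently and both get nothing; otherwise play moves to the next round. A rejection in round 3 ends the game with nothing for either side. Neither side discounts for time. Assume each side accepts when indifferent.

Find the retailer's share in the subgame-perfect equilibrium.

158

By backward induction:
Round 3 (the retailer proposes): the supplier will accept anything ≥ 0, so the retailer offers 0 and keeps 200.
Round 2 (the supplier proposes): rejecting gives the retailer an expected 0.7 × 200 = 140. The supplier offers 140 and keeps 200 − 140 = 60.
Round 1 (the retailer proposes): rejecting gives the supplier an expected 0.7 × 60 = 42, so the retailer offers 42, keeping 158.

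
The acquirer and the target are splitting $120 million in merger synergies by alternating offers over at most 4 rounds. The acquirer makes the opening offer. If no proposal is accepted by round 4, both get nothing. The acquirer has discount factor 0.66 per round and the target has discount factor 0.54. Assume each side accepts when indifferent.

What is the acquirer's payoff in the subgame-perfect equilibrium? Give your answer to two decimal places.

Round 4 (the target proposes): the acquirer will accept anything ≥ 0, so the target offers 0 and keeps 120.
Round 3 (the acquirer proposes): the target can get 120 next round, worth 0.54 × 120 = 64.8 now; the acquirer offers that and keeps 55.2.
Round 2 (the target proposes): the acquirer can get 55.2 next round, worth 0.66 × 55.2 = 36.432 now; the target offers that and keeps 83.568.
Round 1 (the acquirer proposes): the target can get 83.568 next round, worth 0.54 × 83.568 = 45.12672 now. The acquirer offers 45.12672 and keeps 120 − 45.12672 = 74.87328.

74.87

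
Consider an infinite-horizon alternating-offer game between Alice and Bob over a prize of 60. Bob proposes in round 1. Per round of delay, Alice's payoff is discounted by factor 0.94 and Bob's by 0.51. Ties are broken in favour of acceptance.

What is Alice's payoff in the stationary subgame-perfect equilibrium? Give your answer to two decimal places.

When Bob proposes, Alice accepts any offer worth at least 0.94 times what Alice would get by proposing next round; and vice versa.
This gives x = 60 − 0.94y and y = 60 − 0.51x, where x and y are each side's share when it proposes.
Hence (1 − 0.94·0.51)x = 60(1 − 0.94), i.e. 0.5206·x = 3.6.
x ≈ 6.9151; Alice's share is 60 − x ≈ 53.0849.

53.08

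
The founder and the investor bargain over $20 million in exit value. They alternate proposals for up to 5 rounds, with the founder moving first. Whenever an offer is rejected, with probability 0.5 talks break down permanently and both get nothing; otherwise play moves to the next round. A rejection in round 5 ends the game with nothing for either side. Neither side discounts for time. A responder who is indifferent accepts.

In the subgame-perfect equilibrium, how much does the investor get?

By backward induction:
Round 5 (the founder proposes): rejection yields 0 for the investor; the founder offers 0 and keeps 20.
Round 4 (the investor proposes): rejecting gives the founder an expected 0.5 × 20 = 10; the investor offers that and keeps 10.
Round 3 (the founder proposes): rejecting gives the investor an expected 0.5 × 10 = 5, so the founder offers 5, keeping 15.
Round 2 (the investor proposes): rejecting gives the founder an expected 0.5 × 15 = 7.5. The investor offers 7.5 and keeps 20 − 7.5 = 12.5.
Round 1 (the founder proposes): rejecting gives the investor an expected 0.5 × 12.5 = 6.25; the founder offers that and keeps 13.75.

6.25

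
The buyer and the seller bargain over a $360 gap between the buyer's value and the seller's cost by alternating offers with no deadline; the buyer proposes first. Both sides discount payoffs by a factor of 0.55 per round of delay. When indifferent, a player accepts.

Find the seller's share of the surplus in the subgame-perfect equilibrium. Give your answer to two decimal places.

When the buyer proposes, the seller accepts any offer worth at least 0.55 times what the seller would get by proposing next round; and vice versa.
This gives x = 360 − 0.55y and y = 360 − 0.55x, where x and y are each side's share when it proposes.
Hence (1 − 0.55·0.55)x = 360(1 − 0.55), i.e. 0.6975·x = 162.
x ≈ 232.2581; the seller's share is 360 − x ≈ 127.7419.

127.74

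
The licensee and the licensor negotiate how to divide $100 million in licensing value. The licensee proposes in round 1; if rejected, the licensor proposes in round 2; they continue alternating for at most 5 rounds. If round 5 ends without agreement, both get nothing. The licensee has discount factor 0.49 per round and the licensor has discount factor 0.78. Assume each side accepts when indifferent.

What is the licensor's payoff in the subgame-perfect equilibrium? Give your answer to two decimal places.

54.98

Round 5 (the licensee proposes): rejection yields 0 for the licensor; the licensee offers 0 and keeps 100.
Round 4 (the licensor proposes): the licensee can get 100 next round, worth 0.49 × 100 = 49 now, so the licensor offers 49, keeping 51.
Round 3 (the licensee proposes): the licensor can get 51 next round, worth 0.78 × 51 = 39.78 now; the licensee offers that and keeps 60.22.
Round 2 (the licensor proposes): the licensee can get 60.22 next round, worth 0.49 × 60.22 = 29.5078 now; the licensor offers that and keeps 70.4922.
Round 1 (the licensee proposes): the licensor can get 70.4922 next round, worth 0.78 × 70.4922 = 54.983916 now, so the licensee offers 54.983916, keeping 45.016084.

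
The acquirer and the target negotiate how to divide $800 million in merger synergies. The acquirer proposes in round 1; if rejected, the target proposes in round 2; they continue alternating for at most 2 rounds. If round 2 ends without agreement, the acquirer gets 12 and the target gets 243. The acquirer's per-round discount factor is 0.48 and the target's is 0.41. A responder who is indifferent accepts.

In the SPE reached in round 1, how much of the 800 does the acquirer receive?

Work backward from the last round.
Round 2 (the target proposes): the acquirer gets 12 if talks fail, so the target offers 12 and keeps 788.
Round 1 (the acquirer proposes): the target can get 788 next round, worth 0.41 × 788 = 323.08 now, so the acquirer offers 323.08, keeping 476.92.

476.92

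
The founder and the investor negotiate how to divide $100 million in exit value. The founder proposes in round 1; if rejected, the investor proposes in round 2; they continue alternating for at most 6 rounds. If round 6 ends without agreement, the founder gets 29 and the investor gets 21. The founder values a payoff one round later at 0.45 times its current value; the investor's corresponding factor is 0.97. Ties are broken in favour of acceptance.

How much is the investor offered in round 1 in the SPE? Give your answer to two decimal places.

89.76

Round 6 (the investor proposes): the founder gets 29 if talks fail, so the investor offers 29 and keeps 71.
Round 5 (the founder proposes): the investor can get 71 next round, worth 0.97 × 71 = 68.87 now. The founder offers 68.87 and keeps 100 − 68.87 = 31.13.
Round 4 (the investor proposes): the founder can get 31.13 next round, worth 0.45 × 31.13 = 14.0085 now; the investor offers that and keeps 85.9915.
Round 3 (the founder proposes): the investor can get 85.9915 next round, worth 0.97 × 85.9915 = 83.411755 now; the founder offers that and keeps 16.588245.
Round 2 (the investor proposes): the founder can get 16.588245 next round, worth 0.45 × 16.588245 = 7.46471025 now, so the investor offers 7.46471025, keeping 92.53528975.
Round 1 (the founder proposes): the investor can get 92.53528975 next round, worth 0.97 × 92.53528975 = 89.7592310575 now. The founder offers 89.7592310575 and keeps 100 − 89.7592310575 = 10.2407689425.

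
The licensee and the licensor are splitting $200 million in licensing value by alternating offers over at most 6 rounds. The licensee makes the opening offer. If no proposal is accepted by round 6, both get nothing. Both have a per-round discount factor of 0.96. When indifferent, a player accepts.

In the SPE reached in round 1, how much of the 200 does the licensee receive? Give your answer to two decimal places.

Round 6 (the licensor proposes): rejection yields 0 for the licensee; the licensor offers 0 and keeps 200.
Round 5 (the licensee proposes): the licensor can get 200 next round, worth 0.96 × 200 = 192 now, so the licensee offers 192, keeping 8.
Round 4 (the licensor proposes): the licensee can get 8 next round, worth 0.96 × 8 = 7.68 now; the licensor offers that and keeps 192.32.
Round 3 (the licensee proposes): the licensor can get 192.32 next round, worth 0.96 × 192.32 = 184.6272 now. The licensee offers 184.6272 and keeps 200 − 184.6272 = 15.3728.
Round 2 (the licensor proposes): the licensee can get 15.3728 next round, worth 0.96 × 15.3728 = 14.757888 now, so the licensor offers 14.757888, keeping 185.242112.
Round 1 (the licensee proposes): the licensor can get 185.242112 next round, worth 0.96 × 185.242112 = 177.83242752 now, so the licensee offers 177.83242752, keeping 22.16757248.

22.17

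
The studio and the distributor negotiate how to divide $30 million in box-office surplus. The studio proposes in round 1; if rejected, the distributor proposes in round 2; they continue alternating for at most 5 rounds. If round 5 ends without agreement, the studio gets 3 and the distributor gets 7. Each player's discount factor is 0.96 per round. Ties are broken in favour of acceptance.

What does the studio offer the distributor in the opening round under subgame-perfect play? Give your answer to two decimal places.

Solve by backward induction from round 5.
Round 5 (the studio proposes): the distributor gets 7 if talks fail, so the studio offers 7 and keeps 23.
Round 4 (the distributor proposes): the studio can get 23 next round, worth 0.96 × 23 = 22.08 now. The distributor offers 22.08 and keeps 30 − 22.08 = 7.92.
Round 3 (the studio proposes): the distributor can get 7.92 next round, worth 0.96 × 7.92 = 7.6032 now, so the studio offers 7.6032, keeping 22.3968.
Round 2 (the distributor proposes): the studio can get 22.3968 next round, worth 0.96 × 22.3968 = 21.500928 now, so the distributor offers 21.500928, keeping 8.499072.
Round 1 (the studio proposes): the distributor can get 8.499072 next round, worth 0.96 × 8.499072 = 8.15910912 now. The studio offers 8.15910912 and keeps 30 − 8.15910912 = 21.84089088.

8.16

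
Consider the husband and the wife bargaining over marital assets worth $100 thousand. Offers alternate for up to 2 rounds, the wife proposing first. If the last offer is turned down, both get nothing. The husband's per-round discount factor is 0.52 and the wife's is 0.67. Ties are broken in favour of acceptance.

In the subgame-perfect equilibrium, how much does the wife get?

Solve by backward induction from round 2.
Round 2 (the husband proposes): the wife will accept anything ≥ 0, so the husband offers 0 and keeps 100.
Round 1 (the wife proposes): the husband can get 100 next round, worth 0.52 × 100 = 52 now; the wife offers that and keeps 48.

48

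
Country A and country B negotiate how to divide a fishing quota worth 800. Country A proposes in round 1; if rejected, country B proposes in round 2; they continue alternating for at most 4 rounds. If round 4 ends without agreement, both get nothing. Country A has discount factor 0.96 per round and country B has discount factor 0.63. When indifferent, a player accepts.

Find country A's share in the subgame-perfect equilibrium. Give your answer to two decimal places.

475.02

Round 4 (country B proposes): country A will accept anything ≥ 0, so country B offers 0 and keeps 800.
Round 3 (country A proposes): country B can get 800 next round, worth 0.63 × 800 = 504 now, so country A offers 504, keeping 296.
Round 2 (country B proposes): country A can get 296 next round, worth 0.96 × 296 = 284.16 now, so country B offers 284.16, keeping 515.84.
Round 1 (country A proposes): country B can get 515.84 next round, worth 0.63 × 515.84 = 324.9792 now; country A offers that and keeps 475.0208.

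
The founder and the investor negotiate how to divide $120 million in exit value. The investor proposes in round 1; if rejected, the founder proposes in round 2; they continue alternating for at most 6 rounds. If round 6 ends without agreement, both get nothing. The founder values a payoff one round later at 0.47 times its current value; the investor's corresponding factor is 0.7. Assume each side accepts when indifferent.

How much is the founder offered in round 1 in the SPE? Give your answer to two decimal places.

Round 6 (the founder proposes): the investor will accept anything ≥ 0, so the founder offers 0 and keeps 120.
Round 5 (the investor proposes): the founder can get 120 next round, worth 0.47 × 120 = 56.4 now. The investor offers 56.4 and keeps 120 − 56.4 = 63.6.
Round 4 (the founder proposes): the investor can get 63.6 next round, worth 0.7 × 63.6 = 44.52 now. The founder offers 44.52 and keeps 120 − 44.52 = 75.48.
Round 3 (the investor proposes): the founder can get 75.48 next round, worth 0.47 × 75.48 = 35.4756 now. The investor offers 35.4756 and keeps 120 − 35.4756 = 84.5244.
Round 2 (the founder proposes): the investor can get 84.5244 next round, worth 0.7 × 84.5244 = 59.16708 now, so the founder offers 59.16708, keeping 60.83292.
Round 1 (the investor proposes): the founder can get 60.83292 next round, worth 0.47 × 60.83292 = 28.5914724 now. The investor offers 28.5914724 and keeps 120 − 28.5914724 = 91.4085276.

28.59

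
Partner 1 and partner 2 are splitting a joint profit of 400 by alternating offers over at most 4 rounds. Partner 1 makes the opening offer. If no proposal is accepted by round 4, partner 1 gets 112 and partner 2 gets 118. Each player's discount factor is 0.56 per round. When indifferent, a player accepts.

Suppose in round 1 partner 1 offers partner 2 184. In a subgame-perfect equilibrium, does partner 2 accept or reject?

Accept

Round 4 (partner 2 proposes): partner 1 gets 112 if talks fail, so partner 2 offers 112 and keeps 288.
Round 3 (partner 1 proposes): partner 2 can get 288 next round, worth 0.56 × 288 = 161.28 now; partner 1 offers that and keeps 238.72.
Round 2 (partner 2 proposes): partner 1 can get 238.72 next round, worth 0.56 × 238.72 = 133.6832 now. Partner 2 offers 133.6832 and keeps 400 − 133.6832 = 266.3168.
So by rejecting in round 1, partner 2 gets 266.3168 next round, worth 0.56 × 266.3168 = 149.137408 now.
Offer 184 ≥ 149.137408, so partner 2 accepts.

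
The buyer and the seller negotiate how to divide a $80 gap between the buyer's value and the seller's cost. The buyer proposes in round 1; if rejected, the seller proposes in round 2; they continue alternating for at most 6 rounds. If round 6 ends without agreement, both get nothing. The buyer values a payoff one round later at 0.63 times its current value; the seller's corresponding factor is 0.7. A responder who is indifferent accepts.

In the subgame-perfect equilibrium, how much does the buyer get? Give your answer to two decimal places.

39.25

Round 6 (the seller proposes): rejection yields 0 for the buyer; the seller offers 0 and keeps 80.
Round 5 (the buyer proposes): the seller can get 80 next round, worth 0.7 × 80 = 56 now, so the buyer offers 56, keeping 24.
Round 4 (the seller proposes): the buyer can get 24 next round, worth 0.63 × 24 = 15.12 now. The seller offers 15.12 and keeps 80 − 15.12 = 64.88.
Round 3 (the buyer proposes): the seller can get 64.88 next round, worth 0.7 × 64.88 = 45.416 now, so the buyer offers 45.416, keeping 34.584.
Round 2 (the seller proposes): the buyer can get 34.584 next round, worth 0.63 × 34.584 = 21.78792 now. The seller offers 21.78792 and keeps 80 − 21.78792 = 58.21208.
Round 1 (the buyer proposes): the seller can get 58.21208 next round, worth 0.7 × 58.21208 = 40.748456 now; the buyer offers that and keeps 39.251544.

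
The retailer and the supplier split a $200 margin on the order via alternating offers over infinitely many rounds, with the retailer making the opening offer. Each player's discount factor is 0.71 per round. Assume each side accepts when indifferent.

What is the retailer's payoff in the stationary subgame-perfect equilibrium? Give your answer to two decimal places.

In a stationary SPE each proposer offers the other exactly their discounted continuation value.
If the retailer keeps x when proposing and the supplier keeps y when proposing, then x = 200 − 0.71y and y = 200 − 0.71x.
Solving: x = 200(1 − 0.71) / (1 − 0.71·0.71) = 58 / 0.4959 ≈ 116.9591.
The supplier gets 200 − 116.9591 ≈ 83.0409.

116.96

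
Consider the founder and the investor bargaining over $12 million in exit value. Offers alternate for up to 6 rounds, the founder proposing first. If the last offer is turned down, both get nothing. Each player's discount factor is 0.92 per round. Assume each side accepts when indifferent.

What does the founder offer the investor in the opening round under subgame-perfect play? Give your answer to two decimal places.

Round 6 (the investor proposes): rejection yields 0 for the founder; the investor offers 0 and keeps 12.
Round 5 (the founder proposes): the investor can get 12 next round, worth 0.92 × 12 = 11.04 now, so the founder offers 11.04, keeping 0.96.
Round 4 (the investor proposes): the founder can get 0.96 next round, worth 0.92 × 0.96 = 0.8832 now; the investor offers that and keeps 11.1168.
Round 3 (the founder proposes): the investor can get 11.1168 next round, worth 0.92 × 11.1168 = 10.227456 now. The founder offers 10.227456 and keeps 12 − 10.227456 = 1.772544.
Round 2 (the investor proposes): the founder can get 1.772544 next round, worth 0.92 × 1.772544 = 1.63074048 now. The investor offers 1.63074048 and keeps 12 − 1.63074048 = 10.36925952.
Round 1 (the founder proposes): the investor can get 10.36925952 next round, worth 0.92 × 10.36925952 = 9.5397187584 now; the founder offers that and keeps 2.4602812416.

9.54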